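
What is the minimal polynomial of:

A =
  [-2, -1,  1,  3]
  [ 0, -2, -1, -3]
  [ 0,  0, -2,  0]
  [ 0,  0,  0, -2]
x^3 + 6*x^2 + 12*x + 8

The characteristic polynomial is χ_A(x) = (x + 2)^4, so the eigenvalues are known. The minimal polynomial is
  m_A(x) = Π_λ (x − λ)^{k_λ}
where k_λ is the size of the *largest* Jordan block for λ (equivalently, the smallest k with (A − λI)^k v = 0 for every generalised eigenvector v of λ).

  λ = -2: largest Jordan block has size 3, contributing (x + 2)^3

So m_A(x) = (x + 2)^3 = x^3 + 6*x^2 + 12*x + 8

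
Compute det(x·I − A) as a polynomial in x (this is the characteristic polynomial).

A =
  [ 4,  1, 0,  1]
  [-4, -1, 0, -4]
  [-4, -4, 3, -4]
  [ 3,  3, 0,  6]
x^4 - 12*x^3 + 54*x^2 - 108*x + 81

Expanding det(x·I − A) (e.g. by cofactor expansion or by noting that A is similar to its Jordan form J, which has the same characteristic polynomial as A) gives
  χ_A(x) = x^4 - 12*x^3 + 54*x^2 - 108*x + 81
which factors as (x - 3)^4. The eigenvalues (with algebraic multiplicities) are λ = 3 with multiplicity 4.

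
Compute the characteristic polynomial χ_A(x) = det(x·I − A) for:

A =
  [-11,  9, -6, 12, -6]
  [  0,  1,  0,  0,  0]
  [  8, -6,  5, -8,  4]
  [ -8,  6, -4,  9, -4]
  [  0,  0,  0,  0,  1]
x^5 - 5*x^4 + 10*x^3 - 10*x^2 + 5*x - 1

Expanding det(x·I − A) (e.g. by cofactor expansion or by noting that A is similar to its Jordan form J, which has the same characteristic polynomial as A) gives
  χ_A(x) = x^5 - 5*x^4 + 10*x^3 - 10*x^2 + 5*x - 1
which factors as (x - 1)^5. The eigenvalues (with algebraic multiplicities) are λ = 1 with multiplicity 5.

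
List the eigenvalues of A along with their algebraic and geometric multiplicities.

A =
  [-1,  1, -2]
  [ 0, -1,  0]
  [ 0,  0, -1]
λ = -1: alg = 3, geom = 2

Step 1 — factor the characteristic polynomial to read off the algebraic multiplicities:
  χ_A(x) = (x + 1)^3

Step 2 — compute geometric multiplicities via the rank-nullity identity g(λ) = n − rank(A − λI):
  rank(A − (-1)·I) = 1, so dim ker(A − (-1)·I) = n − 1 = 2

Summary:
  λ = -1: algebraic multiplicity = 3, geometric multiplicity = 2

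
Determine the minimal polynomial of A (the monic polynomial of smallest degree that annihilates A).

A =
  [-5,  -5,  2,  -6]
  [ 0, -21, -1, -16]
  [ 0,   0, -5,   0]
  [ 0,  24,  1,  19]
x^4 + 12*x^3 + 30*x^2 - 100*x - 375

The characteristic polynomial is χ_A(x) = (x - 3)*(x + 5)^3, so the eigenvalues are known. The minimal polynomial is
  m_A(x) = Π_λ (x − λ)^{k_λ}
where k_λ is the size of the *largest* Jordan block for λ (equivalently, the smallest k with (A − λI)^k v = 0 for every generalised eigenvector v of λ).

  λ = -5: largest Jordan block has size 3, contributing (x + 5)^3
  λ = 3: largest Jordan block has size 1, contributing (x − 3)

So m_A(x) = (x - 3)*(x + 5)^3 = x^4 + 12*x^3 + 30*x^2 - 100*x - 375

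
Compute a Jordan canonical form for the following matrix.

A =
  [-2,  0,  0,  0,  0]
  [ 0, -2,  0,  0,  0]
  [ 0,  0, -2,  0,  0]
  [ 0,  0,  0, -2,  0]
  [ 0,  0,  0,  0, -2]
J_1(-2) ⊕ J_1(-2) ⊕ J_1(-2) ⊕ J_1(-2) ⊕ J_1(-2)

The characteristic polynomial is
  det(x·I − A) = x^5 + 10*x^4 + 40*x^3 + 80*x^2 + 80*x + 32 = (x + 2)^5

Eigenvalues and multiplicities (the geometric multiplicity of λ is n − rank(A − λI), which equals the number of Jordan blocks for λ):
  λ = -2: algebraic multiplicity = 5, geometric multiplicity = 5

Determining the block sizes for each eigenvalue:
  λ = -2: gm = am = 5, so every block has size 1 → block sizes [1, 1, 1, 1, 1]

Assembling the blocks gives a Jordan form
J =
  [-2,  0,  0,  0,  0]
  [ 0, -2,  0,  0,  0]
  [ 0,  0, -2,  0,  0]
  [ 0,  0,  0, -2,  0]
  [ 0,  0,  0,  0, -2]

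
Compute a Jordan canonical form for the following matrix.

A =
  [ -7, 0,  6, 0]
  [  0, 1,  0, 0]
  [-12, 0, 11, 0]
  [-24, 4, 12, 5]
J_1(-1) ⊕ J_1(1) ⊕ J_1(5) ⊕ J_1(5)

The characteristic polynomial is
  det(x·I − A) = x^4 - 10*x^3 + 24*x^2 + 10*x - 25 = (x - 5)^2*(x - 1)*(x + 1)

Eigenvalues and multiplicities (the geometric multiplicity of λ is n − rank(A − λI), which equals the number of Jordan blocks for λ):
  λ = -1: algebraic multiplicity = 1, geometric multiplicity = 1
  λ = 1: algebraic multiplicity = 1, geometric multiplicity = 1
  λ = 5: algebraic multiplicity = 2, geometric multiplicity = 2

Determining the block sizes for each eigenvalue:
  λ = -1: one block (gm = 1), so the single block has size am = 1 → block sizes [1]
  λ = 1: one block (gm = 1), so the single block has size am = 1 → block sizes [1]
  λ = 5: gm = am = 2, so every block has size 1 → block sizes [1, 1]

Assembling the blocks gives a Jordan form
J =
  [-1, 0, 0, 0]
  [ 0, 1, 0, 0]
  [ 0, 0, 5, 0]
  [ 0, 0, 0, 5]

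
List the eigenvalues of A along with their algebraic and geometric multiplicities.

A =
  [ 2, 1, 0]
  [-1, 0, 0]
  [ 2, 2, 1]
λ = 1: alg = 3, geom = 2

Step 1 — factor the characteristic polynomial to read off the algebraic multiplicities:
  χ_A(x) = (x - 1)^3

Step 2 — compute geometric multiplicities via the rank-nullity identity g(λ) = n − rank(A − λI):
  rank(A − (1)·I) = 1, so dim ker(A − (1)·I) = n − 1 = 2

Summary:
  λ = 1: algebraic multiplicity = 3, geometric multiplicity = 2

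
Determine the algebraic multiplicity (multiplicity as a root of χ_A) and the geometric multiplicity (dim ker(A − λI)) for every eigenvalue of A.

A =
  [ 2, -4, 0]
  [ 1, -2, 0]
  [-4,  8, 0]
λ = 0: alg = 3, geom = 2

Step 1 — factor the characteristic polynomial to read off the algebraic multiplicities:
  χ_A(x) = x^3

Step 2 — compute geometric multiplicities via the rank-nullity identity g(λ) = n − rank(A − λI):
  rank(A − (0)·I) = 1, so dim ker(A − (0)·I) = n − 1 = 2

Summary:
  λ = 0: algebraic multiplicity = 3, geometric multiplicity = 2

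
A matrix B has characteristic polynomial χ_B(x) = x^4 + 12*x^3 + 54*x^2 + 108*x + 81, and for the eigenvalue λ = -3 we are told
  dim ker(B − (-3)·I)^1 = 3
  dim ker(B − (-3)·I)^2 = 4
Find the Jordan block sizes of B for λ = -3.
Block sizes for λ = -3: [2, 1, 1]

From the dimensions of kernels of powers, the number of Jordan blocks of size at least j is d_j − d_{j−1} where d_j = dim ker(N^j) (with d_0 = 0). Computing the differences gives [3, 1].
The number of blocks of size exactly k is (#blocks of size ≥ k) − (#blocks of size ≥ k + 1), so the partition is: 2 block(s) of size 1, 1 block(s) of size 2.
In nonincreasing order the block sizes are [2, 1, 1].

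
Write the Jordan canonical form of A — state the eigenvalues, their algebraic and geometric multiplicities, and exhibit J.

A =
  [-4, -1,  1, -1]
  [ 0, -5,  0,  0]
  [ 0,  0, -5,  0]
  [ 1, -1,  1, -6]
J_2(-5) ⊕ J_1(-5) ⊕ J_1(-5)

The characteristic polynomial is
  det(x·I − A) = x^4 + 20*x^3 + 150*x^2 + 500*x + 625 = (x + 5)^4

Eigenvalues and multiplicities (the geometric multiplicity of λ is n − rank(A − λI), which equals the number of Jordan blocks for λ):
  λ = -5: algebraic multiplicity = 4, geometric multiplicity = 3

Determining the block sizes for each eigenvalue:
  λ = -5: 3 blocks summing to 4 forces exactly one block of size 2 and the rest size 1 → block sizes [2, 1, 1]

Assembling the blocks gives a Jordan form
J =
  [-5,  1,  0,  0]
  [ 0, -5,  0,  0]
  [ 0,  0, -5,  0]
  [ 0,  0,  0, -5]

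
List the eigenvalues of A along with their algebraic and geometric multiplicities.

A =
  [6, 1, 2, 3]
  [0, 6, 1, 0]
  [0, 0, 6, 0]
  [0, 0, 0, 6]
λ = 6: alg = 4, geom = 2

Step 1 — factor the characteristic polynomial to read off the algebraic multiplicities:
  χ_A(x) = (x - 6)^4

Step 2 — compute geometric multiplicities via the rank-nullity identity g(λ) = n − rank(A − λI):
  rank(A − (6)·I) = 2, so dim ker(A − (6)·I) = n − 2 = 2

Summary:
  λ = 6: algebraic multiplicity = 4, geometric multiplicity = 2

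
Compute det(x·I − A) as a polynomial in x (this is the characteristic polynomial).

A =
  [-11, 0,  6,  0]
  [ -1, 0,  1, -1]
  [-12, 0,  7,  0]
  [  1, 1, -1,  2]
x^4 + 2*x^3 - 12*x^2 + 14*x - 5

Expanding det(x·I − A) (e.g. by cofactor expansion or by noting that A is similar to its Jordan form J, which has the same characteristic polynomial as A) gives
  χ_A(x) = x^4 + 2*x^3 - 12*x^2 + 14*x - 5
which factors as (x - 1)^3*(x + 5). The eigenvalues (with algebraic multiplicities) are λ = -5 with multiplicity 1, λ = 1 with multiplicity 3.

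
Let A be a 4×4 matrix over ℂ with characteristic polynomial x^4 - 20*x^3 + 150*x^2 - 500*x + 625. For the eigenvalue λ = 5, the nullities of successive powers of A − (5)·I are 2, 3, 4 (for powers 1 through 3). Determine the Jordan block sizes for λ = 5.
Block sizes for λ = 5: [3, 1]

From the dimensions of kernels of powers, the number of Jordan blocks of size at least j is d_j − d_{j−1} where d_j = dim ker(N^j) (with d_0 = 0). Computing the differences gives [2, 1, 1].
The number of blocks of size exactly k is (#blocks of size ≥ k) − (#blocks of size ≥ k + 1), so the partition is: 1 block(s) of size 1, 1 block(s) of size 3.
In nonincreasing order the block sizes are [3, 1].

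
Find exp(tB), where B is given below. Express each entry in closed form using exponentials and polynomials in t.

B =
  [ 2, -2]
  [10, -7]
e^{tB} =
  [5*exp(-2*t) - 4*exp(-3*t), -2*exp(-2*t) + 2*exp(-3*t)]
  [10*exp(-2*t) - 10*exp(-3*t), -4*exp(-2*t) + 5*exp(-3*t)]

Strategy: write B = P · J · P⁻¹ where J is a Jordan canonical form, so e^{tB} = P · e^{tJ} · P⁻¹, and e^{tJ} can be computed block-by-block.

B has Jordan form
J =
  [-3,  0]
  [ 0, -2]
(up to reordering of blocks).

Per-block formulas:
  For a 1×1 block at λ = -3: exp(t · [-3]) = [e^(-3t)].
  For a 1×1 block at λ = -2: exp(t · [-2]) = [e^(-2t)].

After assembling e^{tJ} and conjugating by P, we get:

e^{tB} =
  [5*exp(-2*t) - 4*exp(-3*t), -2*exp(-2*t) + 2*exp(-3*t)]
  [10*exp(-2*t) - 10*exp(-3*t), -4*exp(-2*t) + 5*exp(-3*t)]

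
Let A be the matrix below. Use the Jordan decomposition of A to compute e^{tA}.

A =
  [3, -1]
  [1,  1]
e^{tA} =
  [t*exp(2*t) + exp(2*t), -t*exp(2*t)]
  [t*exp(2*t), -t*exp(2*t) + exp(2*t)]

Strategy: write A = P · J · P⁻¹ where J is a Jordan canonical form, so e^{tA} = P · e^{tJ} · P⁻¹, and e^{tJ} can be computed block-by-block.

A has Jordan form
J =
  [2, 1]
  [0, 2]
(up to reordering of blocks).

Per-block formulas:
  For a 2×2 Jordan block J_2(2): exp(t · J_2(2)) = e^(2t)·(I + t·N), where N is the 2×2 nilpotent shift.

After assembling e^{tJ} and conjugating by P, we get:

e^{tA} =
  [t*exp(2*t) + exp(2*t), -t*exp(2*t)]
  [t*exp(2*t), -t*exp(2*t) + exp(2*t)]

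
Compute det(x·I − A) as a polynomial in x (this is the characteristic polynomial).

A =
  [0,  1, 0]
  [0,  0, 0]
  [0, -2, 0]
x^3

Expanding det(x·I − A) (e.g. by cofactor expansion or by noting that A is similar to its Jordan form J, which has the same characteristic polynomial as A) gives
  χ_A(x) = x^3
which factors as x^3. The eigenvalues (with algebraic multiplicities) are λ = 0 with multiplicity 3.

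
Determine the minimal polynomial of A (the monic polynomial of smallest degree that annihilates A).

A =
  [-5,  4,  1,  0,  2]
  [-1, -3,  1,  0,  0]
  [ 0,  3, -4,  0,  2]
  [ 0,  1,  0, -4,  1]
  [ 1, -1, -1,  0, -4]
x^3 + 12*x^2 + 48*x + 64

The characteristic polynomial is χ_A(x) = (x + 4)^5, so the eigenvalues are known. The minimal polynomial is
  m_A(x) = Π_λ (x − λ)^{k_λ}
where k_λ is the size of the *largest* Jordan block for λ (equivalently, the smallest k with (A − λI)^k v = 0 for every generalised eigenvector v of λ).

  λ = -4: largest Jordan block has size 3, contributing (x + 4)^3

So m_A(x) = (x + 4)^3 = x^3 + 12*x^2 + 48*x + 64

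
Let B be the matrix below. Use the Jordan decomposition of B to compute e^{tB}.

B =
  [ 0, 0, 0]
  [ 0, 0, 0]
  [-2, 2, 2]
e^{tB} =
  [1, 0, 0]
  [0, 1, 0]
  [1 - exp(2*t), exp(2*t) - 1, exp(2*t)]

Strategy: write B = P · J · P⁻¹ where J is a Jordan canonical form, so e^{tB} = P · e^{tJ} · P⁻¹, and e^{tJ} can be computed block-by-block.

B has Jordan form
J =
  [0, 0, 0]
  [0, 0, 0]
  [0, 0, 2]
(up to reordering of blocks).

Per-block formulas:
  For a 1×1 block at λ = 0: exp(t · [0]) = [e^(0t)].
  For a 1×1 block at λ = 2: exp(t · [2]) = [e^(2t)].

After assembling e^{tJ} and conjugating by P, we get:

e^{tB} =
  [1, 0, 0]
  [0, 1, 0]
  [1 - exp(2*t), exp(2*t) - 1, exp(2*t)]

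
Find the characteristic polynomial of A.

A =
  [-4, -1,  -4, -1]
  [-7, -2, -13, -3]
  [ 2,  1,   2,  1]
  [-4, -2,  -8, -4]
x^4 + 8*x^3 + 24*x^2 + 32*x + 16

Expanding det(x·I − A) (e.g. by cofactor expansion or by noting that A is similar to its Jordan form J, which has the same characteristic polynomial as A) gives
  χ_A(x) = x^4 + 8*x^3 + 24*x^2 + 32*x + 16
which factors as (x + 2)^4. The eigenvalues (with algebraic multiplicities) are λ = -2 with multiplicity 4.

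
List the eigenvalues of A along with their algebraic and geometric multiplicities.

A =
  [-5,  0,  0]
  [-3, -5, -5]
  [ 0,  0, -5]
λ = -5: alg = 3, geom = 2

Step 1 — factor the characteristic polynomial to read off the algebraic multiplicities:
  χ_A(x) = (x + 5)^3

Step 2 — compute geometric multiplicities via the rank-nullity identity g(λ) = n − rank(A − λI):
  rank(A − (-5)·I) = 1, so dim ker(A − (-5)·I) = n − 1 = 2

Summary:
  λ = -5: algebraic multiplicity = 3, geometric multiplicity = 2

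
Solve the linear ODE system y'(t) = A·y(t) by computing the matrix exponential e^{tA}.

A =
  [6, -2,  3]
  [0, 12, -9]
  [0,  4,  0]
e^{tA} =
  [exp(6*t), -2*t*exp(6*t), 3*t*exp(6*t)]
  [0, 6*t*exp(6*t) + exp(6*t), -9*t*exp(6*t)]
  [0, 4*t*exp(6*t), -6*t*exp(6*t) + exp(6*t)]

Strategy: write A = P · J · P⁻¹ where J is a Jordan canonical form, so e^{tA} = P · e^{tJ} · P⁻¹, and e^{tJ} can be computed block-by-block.

A has Jordan form
J =
  [6, 1, 0]
  [0, 6, 0]
  [0, 0, 6]
(up to reordering of blocks).

Per-block formulas:
  For a 2×2 Jordan block J_2(6): exp(t · J_2(6)) = e^(6t)·(I + t·N), where N is the 2×2 nilpotent shift.
  For a 1×1 block at λ = 6: exp(t · [6]) = [e^(6t)].

After assembling e^{tJ} and conjugating by P, we get:

e^{tA} =
  [exp(6*t), -2*t*exp(6*t), 3*t*exp(6*t)]
  [0, 6*t*exp(6*t) + exp(6*t), -9*t*exp(6*t)]
  [0, 4*t*exp(6*t), -6*t*exp(6*t) + exp(6*t)]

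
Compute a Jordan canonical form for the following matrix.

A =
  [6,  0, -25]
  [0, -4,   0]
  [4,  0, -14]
J_2(-4) ⊕ J_1(-4)

The characteristic polynomial is
  det(x·I − A) = x^3 + 12*x^2 + 48*x + 64 = (x + 4)^3

Eigenvalues and multiplicities (the geometric multiplicity of λ is n − rank(A − λI), which equals the number of Jordan blocks for λ):
  λ = -4: algebraic multiplicity = 3, geometric multiplicity = 2

Determining the block sizes for each eigenvalue:
  λ = -4: 2 blocks summing to 3 forces exactly one block of size 2 and the rest size 1 → block sizes [2, 1]

Assembling the blocks gives a Jordan form
J =
  [-4,  1,  0]
  [ 0, -4,  0]
  [ 0,  0, -4]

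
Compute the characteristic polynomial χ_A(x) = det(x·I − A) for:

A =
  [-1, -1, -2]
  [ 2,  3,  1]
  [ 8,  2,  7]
x^3 - 9*x^2 + 27*x - 27

Expanding det(x·I − A) (e.g. by cofactor expansion or by noting that A is similar to its Jordan form J, which has the same characteristic polynomial as A) gives
  χ_A(x) = x^3 - 9*x^2 + 27*x - 27
which factors as (x - 3)^3. The eigenvalues (with algebraic multiplicities) are λ = 3 with multiplicity 3.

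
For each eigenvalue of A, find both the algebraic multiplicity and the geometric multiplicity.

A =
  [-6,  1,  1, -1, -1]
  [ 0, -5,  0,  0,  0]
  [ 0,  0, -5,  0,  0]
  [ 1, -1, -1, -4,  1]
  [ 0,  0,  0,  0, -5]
λ = -5: alg = 5, geom = 4

Step 1 — factor the characteristic polynomial to read off the algebraic multiplicities:
  χ_A(x) = (x + 5)^5

Step 2 — compute geometric multiplicities via the rank-nullity identity g(λ) = n − rank(A − λI):
  rank(A − (-5)·I) = 1, so dim ker(A − (-5)·I) = n − 1 = 4

Summary:
  λ = -5: algebraic multiplicity = 5, geometric multiplicity = 4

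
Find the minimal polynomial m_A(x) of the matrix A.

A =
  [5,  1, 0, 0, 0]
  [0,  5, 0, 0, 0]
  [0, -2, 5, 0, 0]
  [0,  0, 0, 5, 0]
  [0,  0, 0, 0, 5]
x^2 - 10*x + 25

The characteristic polynomial is χ_A(x) = (x - 5)^5, so the eigenvalues are known. The minimal polynomial is
  m_A(x) = Π_λ (x − λ)^{k_λ}
where k_λ is the size of the *largest* Jordan block for λ (equivalently, the smallest k with (A − λI)^k v = 0 for every generalised eigenvector v of λ).

  λ = 5: largest Jordan block has size 2, contributing (x − 5)^2

So m_A(x) = (x - 5)^2 = x^2 - 10*x + 25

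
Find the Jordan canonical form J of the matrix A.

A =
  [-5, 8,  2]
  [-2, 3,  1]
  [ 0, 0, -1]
J_2(-1) ⊕ J_1(-1)

The characteristic polynomial is
  det(x·I − A) = x^3 + 3*x^2 + 3*x + 1 = (x + 1)^3

Eigenvalues and multiplicities (the geometric multiplicity of λ is n − rank(A − λI), which equals the number of Jordan blocks for λ):
  λ = -1: algebraic multiplicity = 3, geometric multiplicity = 2

Determining the block sizes for each eigenvalue:
  λ = -1: 2 blocks summing to 3 forces exactly one block of size 2 and the rest size 1 → block sizes [2, 1]

Assembling the blocks gives a Jordan form
J =
  [-1,  1,  0]
  [ 0, -1,  0]
  [ 0,  0, -1]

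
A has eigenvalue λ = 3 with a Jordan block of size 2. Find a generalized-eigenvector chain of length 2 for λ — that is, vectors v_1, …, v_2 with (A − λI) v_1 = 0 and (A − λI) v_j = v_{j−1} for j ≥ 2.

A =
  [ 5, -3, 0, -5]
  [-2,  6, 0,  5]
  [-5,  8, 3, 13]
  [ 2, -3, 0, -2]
A Jordan chain for λ = 3 of length 2:
v_1 = (2, -2, -5, 2)ᵀ
v_2 = (1, 0, 0, 0)ᵀ

Let N = A − (3)·I. We want v_2 with N^2 v_2 = 0 but N^1 v_2 ≠ 0; then v_{j-1} := N · v_j for j = 2, …, 2.

Pick v_2 = (1, 0, 0, 0)ᵀ.
Then v_1 = N · v_2 = (2, -2, -5, 2)ᵀ.

Sanity check: (A − (3)·I) v_1 = (0, 0, 0, 0)ᵀ = 0. ✓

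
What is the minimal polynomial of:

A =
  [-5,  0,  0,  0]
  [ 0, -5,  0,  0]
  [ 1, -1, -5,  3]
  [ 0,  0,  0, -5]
x^2 + 10*x + 25

The characteristic polynomial is χ_A(x) = (x + 5)^4, so the eigenvalues are known. The minimal polynomial is
  m_A(x) = Π_λ (x − λ)^{k_λ}
where k_λ is the size of the *largest* Jordan block for λ (equivalently, the smallest k with (A − λI)^k v = 0 for every generalised eigenvector v of λ).

  λ = -5: largest Jordan block has size 2, contributing (x + 5)^2

So m_A(x) = (x + 5)^2 = x^2 + 10*x + 25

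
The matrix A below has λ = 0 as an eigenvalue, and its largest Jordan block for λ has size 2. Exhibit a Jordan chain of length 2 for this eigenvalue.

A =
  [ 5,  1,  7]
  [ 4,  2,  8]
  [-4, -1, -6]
A Jordan chain for λ = 0 of length 2:
v_1 = (1, 2, -1)ᵀ
v_2 = (0, 1, 0)ᵀ

Let N = A − (0)·I. We want v_2 with N^2 v_2 = 0 but N^1 v_2 ≠ 0; then v_{j-1} := N · v_j for j = 2, …, 2.

Pick v_2 = (0, 1, 0)ᵀ.
Then v_1 = N · v_2 = (1, 2, -1)ᵀ.

Sanity check: (A − (0)·I) v_1 = (0, 0, 0)ᵀ = 0. ✓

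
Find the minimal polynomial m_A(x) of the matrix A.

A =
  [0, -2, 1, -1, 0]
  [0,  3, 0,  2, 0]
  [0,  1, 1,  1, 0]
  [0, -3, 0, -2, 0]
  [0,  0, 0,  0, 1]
x^2 - x

The characteristic polynomial is χ_A(x) = x^2*(x - 1)^3, so the eigenvalues are known. The minimal polynomial is
  m_A(x) = Π_λ (x − λ)^{k_λ}
where k_λ is the size of the *largest* Jordan block for λ (equivalently, the smallest k with (A − λI)^k v = 0 for every generalised eigenvector v of λ).

  λ = 0: largest Jordan block has size 1, contributing (x − 0)
  λ = 1: largest Jordan block has size 1, contributing (x − 1)

So m_A(x) = x*(x - 1) = x^2 - x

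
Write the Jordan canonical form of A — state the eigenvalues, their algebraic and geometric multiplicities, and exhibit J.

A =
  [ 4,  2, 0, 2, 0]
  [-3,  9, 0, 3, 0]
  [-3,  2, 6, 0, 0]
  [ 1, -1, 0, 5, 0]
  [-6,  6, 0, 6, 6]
J_2(6) ⊕ J_2(6) ⊕ J_1(6)

The characteristic polynomial is
  det(x·I − A) = x^5 - 30*x^4 + 360*x^3 - 2160*x^2 + 6480*x - 7776 = (x - 6)^5

Eigenvalues and multiplicities (the geometric multiplicity of λ is n − rank(A − λI), which equals the number of Jordan blocks for λ):
  λ = 6: algebraic multiplicity = 5, geometric multiplicity = 3

Determining the block sizes for each eigenvalue:
  λ = 6: with am = 5 and gm = 3, the partition is not yet determined (e.g. several partitions of 5 into 3 parts exist). Let N = A − (6)·I. Computing rank(N^1) = 2, rank(N^2) = 0; the number of blocks of size ≥ j is rank(N^{j−1}) − rank(N^j), giving [3, 2]. So we have 2 block(s) of size 2, 1 block(s) of size 1 → block sizes [2, 2, 1]

Assembling the blocks gives a Jordan form
J =
  [6, 1, 0, 0, 0]
  [0, 6, 0, 0, 0]
  [0, 0, 6, 1, 0]
  [0, 0, 0, 6, 0]
  [0, 0, 0, 0, 6]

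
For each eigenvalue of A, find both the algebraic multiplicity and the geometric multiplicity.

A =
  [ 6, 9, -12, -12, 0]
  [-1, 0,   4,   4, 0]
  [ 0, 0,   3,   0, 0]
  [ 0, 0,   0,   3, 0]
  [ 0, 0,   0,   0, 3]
λ = 3: alg = 5, geom = 4

Step 1 — factor the characteristic polynomial to read off the algebraic multiplicities:
  χ_A(x) = (x - 3)^5

Step 2 — compute geometric multiplicities via the rank-nullity identity g(λ) = n − rank(A − λI):
  rank(A − (3)·I) = 1, so dim ker(A − (3)·I) = n − 1 = 4

Summary:
  λ = 3: algebraic multiplicity = 5, geometric multiplicity = 4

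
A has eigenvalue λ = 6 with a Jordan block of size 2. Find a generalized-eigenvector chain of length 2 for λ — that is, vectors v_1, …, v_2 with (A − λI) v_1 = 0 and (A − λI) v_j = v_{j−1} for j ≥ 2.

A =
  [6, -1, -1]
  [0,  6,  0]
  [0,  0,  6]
A Jordan chain for λ = 6 of length 2:
v_1 = (-1, 0, 0)ᵀ
v_2 = (0, 1, 0)ᵀ

Let N = A − (6)·I. We want v_2 with N^2 v_2 = 0 but N^1 v_2 ≠ 0; then v_{j-1} := N · v_j for j = 2, …, 2.

Pick v_2 = (0, 1, 0)ᵀ.
Then v_1 = N · v_2 = (-1, 0, 0)ᵀ.

Sanity check: (A − (6)·I) v_1 = (0, 0, 0)ᵀ = 0. ✓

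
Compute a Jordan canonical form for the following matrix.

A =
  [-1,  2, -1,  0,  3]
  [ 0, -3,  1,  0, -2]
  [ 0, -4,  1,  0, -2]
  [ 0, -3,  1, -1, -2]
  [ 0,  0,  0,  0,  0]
J_3(-1) ⊕ J_1(-1) ⊕ J_1(0)

The characteristic polynomial is
  det(x·I − A) = x^5 + 4*x^4 + 6*x^3 + 4*x^2 + x = x*(x + 1)^4

Eigenvalues and multiplicities (the geometric multiplicity of λ is n − rank(A − λI), which equals the number of Jordan blocks for λ):
  λ = -1: algebraic multiplicity = 4, geometric multiplicity = 2
  λ = 0: algebraic multiplicity = 1, geometric multiplicity = 1

Determining the block sizes for each eigenvalue:
  λ = -1: with am = 4 and gm = 2, the partition is not yet determined (e.g. several partitions of 4 into 2 parts exist). Let N = A − (-1)·I. Computing rank(N^1) = 3, rank(N^2) = 2, rank(N^3) = 1; the number of blocks of size ≥ j is rank(N^{j−1}) − rank(N^j), giving [2, 1, 1]. So we have 1 block(s) of size 3, 1 block(s) of size 1 → block sizes [3, 1]
  λ = 0: one block (gm = 1), so the single block has size am = 1 → block sizes [1]

Assembling the blocks gives a Jordan form
J =
  [-1,  1,  0,  0, 0]
  [ 0, -1,  1,  0, 0]
  [ 0,  0, -1,  0, 0]
  [ 0,  0,  0, -1, 0]
  [ 0,  0,  0,  0, 0]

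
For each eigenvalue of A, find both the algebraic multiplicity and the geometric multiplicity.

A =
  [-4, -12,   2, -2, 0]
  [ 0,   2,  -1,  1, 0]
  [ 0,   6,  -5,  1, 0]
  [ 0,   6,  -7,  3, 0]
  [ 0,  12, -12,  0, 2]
λ = -4: alg = 2, geom = 2; λ = 2: alg = 3, geom = 2

Step 1 — factor the characteristic polynomial to read off the algebraic multiplicities:
  χ_A(x) = (x - 2)^3*(x + 4)^2

Step 2 — compute geometric multiplicities via the rank-nullity identity g(λ) = n − rank(A − λI):
  rank(A − (-4)·I) = 3, so dim ker(A − (-4)·I) = n − 3 = 2
  rank(A − (2)·I) = 3, so dim ker(A − (2)·I) = n − 3 = 2

Summary:
  λ = -4: algebraic multiplicity = 2, geometric multiplicity = 2
  λ = 2: algebraic multiplicity = 3, geometric multiplicity = 2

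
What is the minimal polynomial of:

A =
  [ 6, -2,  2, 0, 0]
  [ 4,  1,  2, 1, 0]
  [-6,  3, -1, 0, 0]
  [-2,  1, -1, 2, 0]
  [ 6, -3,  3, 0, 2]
x^3 - 6*x^2 + 12*x - 8

The characteristic polynomial is χ_A(x) = (x - 2)^5, so the eigenvalues are known. The minimal polynomial is
  m_A(x) = Π_λ (x − λ)^{k_λ}
where k_λ is the size of the *largest* Jordan block for λ (equivalently, the smallest k with (A − λI)^k v = 0 for every generalised eigenvector v of λ).

  λ = 2: largest Jordan block has size 3, contributing (x − 2)^3

So m_A(x) = (x - 2)^3 = x^3 - 6*x^2 + 12*x - 8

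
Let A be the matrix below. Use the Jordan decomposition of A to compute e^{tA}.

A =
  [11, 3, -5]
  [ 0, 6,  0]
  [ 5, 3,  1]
e^{tA} =
  [5*t*exp(6*t) + exp(6*t), 3*t*exp(6*t), -5*t*exp(6*t)]
  [0, exp(6*t), 0]
  [5*t*exp(6*t), 3*t*exp(6*t), -5*t*exp(6*t) + exp(6*t)]

Strategy: write A = P · J · P⁻¹ where J is a Jordan canonical form, so e^{tA} = P · e^{tJ} · P⁻¹, and e^{tJ} can be computed block-by-block.

A has Jordan form
J =
  [6, 1, 0]
  [0, 6, 0]
  [0, 0, 6]
(up to reordering of blocks).

Per-block formulas:
  For a 1×1 block at λ = 6: exp(t · [6]) = [e^(6t)].
  For a 2×2 Jordan block J_2(6): exp(t · J_2(6)) = e^(6t)·(I + t·N), where N is the 2×2 nilpotent shift.

After assembling e^{tJ} and conjugating by P, we get:

e^{tA} =
  [5*t*exp(6*t) + exp(6*t), 3*t*exp(6*t), -5*t*exp(6*t)]
  [0, exp(6*t), 0]
  [5*t*exp(6*t), 3*t*exp(6*t), -5*t*exp(6*t) + exp(6*t)]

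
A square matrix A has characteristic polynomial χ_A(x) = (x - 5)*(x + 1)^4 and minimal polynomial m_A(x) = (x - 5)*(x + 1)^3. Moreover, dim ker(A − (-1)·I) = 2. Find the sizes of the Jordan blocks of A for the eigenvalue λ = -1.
Block sizes for λ = -1: [3, 1]

Step 1 — from the characteristic polynomial, algebraic multiplicity of λ = -1 is 4. From dim ker(A − (-1)·I) = 2, there are exactly 2 Jordan blocks for λ = -1.
Step 2 — from the minimal polynomial, the factor (x + 1)^3 tells us the largest block for λ = -1 has size 3.
Step 3 — with total size 4, 2 blocks, and largest block 3, the block sizes (in nonincreasing order) are [3, 1].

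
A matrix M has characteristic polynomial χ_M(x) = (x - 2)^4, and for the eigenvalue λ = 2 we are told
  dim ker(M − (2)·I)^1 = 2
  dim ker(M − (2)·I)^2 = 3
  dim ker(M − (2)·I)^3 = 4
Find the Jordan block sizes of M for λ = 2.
Block sizes for λ = 2: [3, 1]

From the dimensions of kernels of powers, the number of Jordan blocks of size at least j is d_j − d_{j−1} where d_j = dim ker(N^j) (with d_0 = 0). Computing the differences gives [2, 1, 1].
The number of blocks of size exactly k is (#blocks of size ≥ k) − (#blocks of size ≥ k + 1), so the partition is: 1 block(s) of size 1, 1 block(s) of size 3.
In nonincreasing order the block sizes are [3, 1].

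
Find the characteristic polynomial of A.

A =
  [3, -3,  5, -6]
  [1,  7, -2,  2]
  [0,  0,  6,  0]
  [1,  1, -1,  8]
x^4 - 24*x^3 + 216*x^2 - 864*x + 1296

Expanding det(x·I − A) (e.g. by cofactor expansion or by noting that A is similar to its Jordan form J, which has the same characteristic polynomial as A) gives
  χ_A(x) = x^4 - 24*x^3 + 216*x^2 - 864*x + 1296
which factors as (x - 6)^4. The eigenvalues (with algebraic multiplicities) are λ = 6 with multiplicity 4.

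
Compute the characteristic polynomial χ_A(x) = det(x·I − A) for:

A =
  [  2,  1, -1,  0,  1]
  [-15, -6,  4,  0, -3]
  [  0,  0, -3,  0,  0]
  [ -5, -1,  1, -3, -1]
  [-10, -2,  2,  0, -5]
x^5 + 15*x^4 + 90*x^3 + 270*x^2 + 405*x + 243

Expanding det(x·I − A) (e.g. by cofactor expansion or by noting that A is similar to its Jordan form J, which has the same characteristic polynomial as A) gives
  χ_A(x) = x^5 + 15*x^4 + 90*x^3 + 270*x^2 + 405*x + 243
which factors as (x + 3)^5. The eigenvalues (with algebraic multiplicities) are λ = -3 with multiplicity 5.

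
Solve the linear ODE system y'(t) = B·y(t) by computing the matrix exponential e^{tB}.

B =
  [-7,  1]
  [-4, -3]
e^{tB} =
  [-2*t*exp(-5*t) + exp(-5*t), t*exp(-5*t)]
  [-4*t*exp(-5*t), 2*t*exp(-5*t) + exp(-5*t)]

Strategy: write B = P · J · P⁻¹ where J is a Jordan canonical form, so e^{tB} = P · e^{tJ} · P⁻¹, and e^{tJ} can be computed block-by-block.

B has Jordan form
J =
  [-5,  1]
  [ 0, -5]
(up to reordering of blocks).

Per-block formulas:
  For a 2×2 Jordan block J_2(-5): exp(t · J_2(-5)) = e^(-5t)·(I + t·N), where N is the 2×2 nilpotent shift.

After assembling e^{tJ} and conjugating by P, we get:

e^{tB} =
  [-2*t*exp(-5*t) + exp(-5*t), t*exp(-5*t)]
  [-4*t*exp(-5*t), 2*t*exp(-5*t) + exp(-5*t)]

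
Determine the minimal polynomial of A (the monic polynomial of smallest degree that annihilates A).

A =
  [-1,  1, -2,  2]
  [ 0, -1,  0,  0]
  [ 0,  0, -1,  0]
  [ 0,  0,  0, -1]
x^2 + 2*x + 1

The characteristic polynomial is χ_A(x) = (x + 1)^4, so the eigenvalues are known. The minimal polynomial is
  m_A(x) = Π_λ (x − λ)^{k_λ}
where k_λ is the size of the *largest* Jordan block for λ (equivalently, the smallest k with (A − λI)^k v = 0 for every generalised eigenvector v of λ).

  λ = -1: largest Jordan block has size 2, contributing (x + 1)^2

So m_A(x) = (x + 1)^2 = x^2 + 2*x + 1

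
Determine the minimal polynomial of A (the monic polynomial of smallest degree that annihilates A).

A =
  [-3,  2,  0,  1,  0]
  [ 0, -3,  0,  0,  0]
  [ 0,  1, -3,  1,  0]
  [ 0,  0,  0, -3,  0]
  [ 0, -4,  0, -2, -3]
x^2 + 6*x + 9

The characteristic polynomial is χ_A(x) = (x + 3)^5, so the eigenvalues are known. The minimal polynomial is
  m_A(x) = Π_λ (x − λ)^{k_λ}
where k_λ is the size of the *largest* Jordan block for λ (equivalently, the smallest k with (A − λI)^k v = 0 for every generalised eigenvector v of λ).

  λ = -3: largest Jordan block has size 2, contributing (x + 3)^2

So m_A(x) = (x + 3)^2 = x^2 + 6*x + 9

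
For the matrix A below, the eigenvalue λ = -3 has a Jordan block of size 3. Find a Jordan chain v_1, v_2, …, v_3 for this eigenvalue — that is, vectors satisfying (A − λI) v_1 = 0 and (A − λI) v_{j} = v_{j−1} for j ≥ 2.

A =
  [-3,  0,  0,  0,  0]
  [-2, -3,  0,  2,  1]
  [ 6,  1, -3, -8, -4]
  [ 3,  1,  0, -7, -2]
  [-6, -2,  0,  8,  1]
A Jordan chain for λ = -3 of length 3:
v_1 = (0, 0, -2, -2, 4)ᵀ
v_2 = (0, -2, 6, 3, -6)ᵀ
v_3 = (1, 0, 0, 0, 0)ᵀ

Let N = A − (-3)·I. We want v_3 with N^3 v_3 = 0 but N^2 v_3 ≠ 0; then v_{j-1} := N · v_j for j = 3, …, 2.

Pick v_3 = (1, 0, 0, 0, 0)ᵀ.
Then v_2 = N · v_3 = (0, -2, 6, 3, -6)ᵀ.
Then v_1 = N · v_2 = (0, 0, -2, -2, 4)ᵀ.

Sanity check: (A − (-3)·I) v_1 = (0, 0, 0, 0, 0)ᵀ = 0. ✓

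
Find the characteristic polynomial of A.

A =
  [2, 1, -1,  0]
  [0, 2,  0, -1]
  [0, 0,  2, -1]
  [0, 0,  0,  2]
x^4 - 8*x^3 + 24*x^2 - 32*x + 16

Expanding det(x·I − A) (e.g. by cofactor expansion or by noting that A is similar to its Jordan form J, which has the same characteristic polynomial as A) gives
  χ_A(x) = x^4 - 8*x^3 + 24*x^2 - 32*x + 16
which factors as (x - 2)^4. The eigenvalues (with algebraic multiplicities) are λ = 2 with multiplicity 4.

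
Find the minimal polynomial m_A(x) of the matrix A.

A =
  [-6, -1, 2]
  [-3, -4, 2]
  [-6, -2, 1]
x^2 + 6*x + 9

The characteristic polynomial is χ_A(x) = (x + 3)^3, so the eigenvalues are known. The minimal polynomial is
  m_A(x) = Π_λ (x − λ)^{k_λ}
where k_λ is the size of the *largest* Jordan block for λ (equivalently, the smallest k with (A − λI)^k v = 0 for every generalised eigenvector v of λ).

  λ = -3: largest Jordan block has size 2, contributing (x + 3)^2

So m_A(x) = (x + 3)^2 = x^2 + 6*x + 9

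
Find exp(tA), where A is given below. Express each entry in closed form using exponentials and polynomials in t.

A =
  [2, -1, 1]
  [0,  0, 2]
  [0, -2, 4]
e^{tA} =
  [exp(2*t), -t*exp(2*t), t*exp(2*t)]
  [0, -2*t*exp(2*t) + exp(2*t), 2*t*exp(2*t)]
  [0, -2*t*exp(2*t), 2*t*exp(2*t) + exp(2*t)]

Strategy: write A = P · J · P⁻¹ where J is a Jordan canonical form, so e^{tA} = P · e^{tJ} · P⁻¹, and e^{tJ} can be computed block-by-block.

A has Jordan form
J =
  [2, 1, 0]
  [0, 2, 0]
  [0, 0, 2]
(up to reordering of blocks).

Per-block formulas:
  For a 1×1 block at λ = 2: exp(t · [2]) = [e^(2t)].
  For a 2×2 Jordan block J_2(2): exp(t · J_2(2)) = e^(2t)·(I + t·N), where N is the 2×2 nilpotent shift.

After assembling e^{tJ} and conjugating by P, we get:

e^{tA} =
  [exp(2*t), -t*exp(2*t), t*exp(2*t)]
  [0, -2*t*exp(2*t) + exp(2*t), 2*t*exp(2*t)]
  [0, -2*t*exp(2*t), 2*t*exp(2*t) + exp(2*t)]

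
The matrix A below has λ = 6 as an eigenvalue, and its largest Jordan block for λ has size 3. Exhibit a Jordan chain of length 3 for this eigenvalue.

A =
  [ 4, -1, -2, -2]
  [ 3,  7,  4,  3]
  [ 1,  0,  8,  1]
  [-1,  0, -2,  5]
A Jordan chain for λ = 6 of length 3:
v_1 = (1, -2, -1, 1)ᵀ
v_2 = (-2, 3, 1, -1)ᵀ
v_3 = (1, 0, 0, 0)ᵀ

Let N = A − (6)·I. We want v_3 with N^3 v_3 = 0 but N^2 v_3 ≠ 0; then v_{j-1} := N · v_j for j = 3, …, 2.

Pick v_3 = (1, 0, 0, 0)ᵀ.
Then v_2 = N · v_3 = (-2, 3, 1, -1)ᵀ.
Then v_1 = N · v_2 = (1, -2, -1, 1)ᵀ.

Sanity check: (A − (6)·I) v_1 = (0, 0, 0, 0)ᵀ = 0. ✓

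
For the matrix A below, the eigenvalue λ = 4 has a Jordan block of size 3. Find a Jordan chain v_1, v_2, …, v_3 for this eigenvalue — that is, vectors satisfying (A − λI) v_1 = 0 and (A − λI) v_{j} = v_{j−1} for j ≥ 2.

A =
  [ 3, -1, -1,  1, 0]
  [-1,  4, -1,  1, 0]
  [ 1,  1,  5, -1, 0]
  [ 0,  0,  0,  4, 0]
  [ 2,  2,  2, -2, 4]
A Jordan chain for λ = 4 of length 3:
v_1 = (1, 0, -1, 0, -2)ᵀ
v_2 = (-1, -1, 1, 0, 2)ᵀ
v_3 = (1, 0, 0, 0, 0)ᵀ

Let N = A − (4)·I. We want v_3 with N^3 v_3 = 0 but N^2 v_3 ≠ 0; then v_{j-1} := N · v_j for j = 3, …, 2.

Pick v_3 = (1, 0, 0, 0, 0)ᵀ.
Then v_2 = N · v_3 = (-1, -1, 1, 0, 2)ᵀ.
Then v_1 = N · v_2 = (1, 0, -1, 0, -2)ᵀ.

Sanity check: (A − (4)·I) v_1 = (0, 0, 0, 0, 0)ᵀ = 0. ✓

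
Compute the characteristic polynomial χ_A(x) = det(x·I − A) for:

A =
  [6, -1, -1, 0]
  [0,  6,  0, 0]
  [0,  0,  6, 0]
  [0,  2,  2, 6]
x^4 - 24*x^3 + 216*x^2 - 864*x + 1296

Expanding det(x·I − A) (e.g. by cofactor expansion or by noting that A is similar to its Jordan form J, which has the same characteristic polynomial as A) gives
  χ_A(x) = x^4 - 24*x^3 + 216*x^2 - 864*x + 1296
which factors as (x - 6)^4. The eigenvalues (with algebraic multiplicities) are λ = 6 with multiplicity 4.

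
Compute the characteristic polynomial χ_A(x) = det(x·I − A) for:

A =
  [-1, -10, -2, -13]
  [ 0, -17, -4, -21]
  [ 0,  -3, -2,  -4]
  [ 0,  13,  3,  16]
x^4 + 4*x^3 + 6*x^2 + 4*x + 1

Expanding det(x·I − A) (e.g. by cofactor expansion or by noting that A is similar to its Jordan form J, which has the same characteristic polynomial as A) gives
  χ_A(x) = x^4 + 4*x^3 + 6*x^2 + 4*x + 1
which factors as (x + 1)^4. The eigenvalues (with algebraic multiplicities) are λ = -1 with multiplicity 4.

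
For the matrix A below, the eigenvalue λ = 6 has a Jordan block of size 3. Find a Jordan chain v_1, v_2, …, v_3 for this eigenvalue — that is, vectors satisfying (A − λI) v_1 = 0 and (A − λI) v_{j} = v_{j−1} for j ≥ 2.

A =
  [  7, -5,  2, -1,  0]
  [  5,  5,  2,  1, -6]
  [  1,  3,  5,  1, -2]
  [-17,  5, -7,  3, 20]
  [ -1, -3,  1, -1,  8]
A Jordan chain for λ = 6 of length 3:
v_1 = (-4, -4, 0, 16, 0)ᵀ
v_2 = (-4, 4, 4, -12, -4)ᵀ
v_3 = (1, 1, 0, 0, 0)ᵀ

Let N = A − (6)·I. We want v_3 with N^3 v_3 = 0 but N^2 v_3 ≠ 0; then v_{j-1} := N · v_j for j = 3, …, 2.

Pick v_3 = (1, 1, 0, 0, 0)ᵀ.
Then v_2 = N · v_3 = (-4, 4, 4, -12, -4)ᵀ.
Then v_1 = N · v_2 = (-4, -4, 0, 16, 0)ᵀ.

Sanity check: (A − (6)·I) v_1 = (0, 0, 0, 0, 0)ᵀ = 0. ✓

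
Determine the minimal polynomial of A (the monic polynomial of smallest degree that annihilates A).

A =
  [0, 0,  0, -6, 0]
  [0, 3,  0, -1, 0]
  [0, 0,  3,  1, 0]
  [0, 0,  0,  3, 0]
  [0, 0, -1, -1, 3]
x^4 - 9*x^3 + 27*x^2 - 27*x

The characteristic polynomial is χ_A(x) = x*(x - 3)^4, so the eigenvalues are known. The minimal polynomial is
  m_A(x) = Π_λ (x − λ)^{k_λ}
where k_λ is the size of the *largest* Jordan block for λ (equivalently, the smallest k with (A − λI)^k v = 0 for every generalised eigenvector v of λ).

  λ = 0: largest Jordan block has size 1, contributing (x − 0)
  λ = 3: largest Jordan block has size 3, contributing (x − 3)^3

So m_A(x) = x*(x - 3)^3 = x^4 - 9*x^3 + 27*x^2 - 27*x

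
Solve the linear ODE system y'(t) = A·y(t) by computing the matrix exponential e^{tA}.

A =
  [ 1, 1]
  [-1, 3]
e^{tA} =
  [-t*exp(2*t) + exp(2*t), t*exp(2*t)]
  [-t*exp(2*t), t*exp(2*t) + exp(2*t)]

Strategy: write A = P · J · P⁻¹ where J is a Jordan canonical form, so e^{tA} = P · e^{tJ} · P⁻¹, and e^{tJ} can be computed block-by-block.

A has Jordan form
J =
  [2, 1]
  [0, 2]
(up to reordering of blocks).

Per-block formulas:
  For a 2×2 Jordan block J_2(2): exp(t · J_2(2)) = e^(2t)·(I + t·N), where N is the 2×2 nilpotent shift.

After assembling e^{tJ} and conjugating by P, we get:

e^{tA} =
  [-t*exp(2*t) + exp(2*t), t*exp(2*t)]
  [-t*exp(2*t), t*exp(2*t) + exp(2*t)]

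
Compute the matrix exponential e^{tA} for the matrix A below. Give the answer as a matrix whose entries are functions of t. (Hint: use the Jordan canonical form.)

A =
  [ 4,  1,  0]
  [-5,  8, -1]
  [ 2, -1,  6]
e^{tA} =
  [-t^2*exp(6*t)/2 - 2*t*exp(6*t) + exp(6*t), t*exp(6*t), -t^2*exp(6*t)/2]
  [-t^2*exp(6*t) - 5*t*exp(6*t), 2*t*exp(6*t) + exp(6*t), -t^2*exp(6*t) - t*exp(6*t)]
  [t^2*exp(6*t)/2 + 2*t*exp(6*t), -t*exp(6*t), t^2*exp(6*t)/2 + exp(6*t)]

Strategy: write A = P · J · P⁻¹ where J is a Jordan canonical form, so e^{tA} = P · e^{tJ} · P⁻¹, and e^{tJ} can be computed block-by-block.

A has Jordan form
J =
  [6, 1, 0]
  [0, 6, 1]
  [0, 0, 6]
(up to reordering of blocks).

Per-block formulas:
  For a 3×3 Jordan block J_3(6): exp(t · J_3(6)) = e^(6t)·(I + t·N + (t^2/2)·N^2), where N is the 3×3 nilpotent shift.

After assembling e^{tJ} and conjugating by P, we get:

e^{tA} =
  [-t^2*exp(6*t)/2 - 2*t*exp(6*t) + exp(6*t), t*exp(6*t), -t^2*exp(6*t)/2]
  [-t^2*exp(6*t) - 5*t*exp(6*t), 2*t*exp(6*t) + exp(6*t), -t^2*exp(6*t) - t*exp(6*t)]
  [t^2*exp(6*t)/2 + 2*t*exp(6*t), -t*exp(6*t), t^2*exp(6*t)/2 + exp(6*t)]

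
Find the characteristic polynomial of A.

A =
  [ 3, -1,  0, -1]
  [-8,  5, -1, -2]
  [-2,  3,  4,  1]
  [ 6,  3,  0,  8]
x^4 - 20*x^3 + 150*x^2 - 500*x + 625

Expanding det(x·I − A) (e.g. by cofactor expansion or by noting that A is similar to its Jordan form J, which has the same characteristic polynomial as A) gives
  χ_A(x) = x^4 - 20*x^3 + 150*x^2 - 500*x + 625
which factors as (x - 5)^4. The eigenvalues (with algebraic multiplicities) are λ = 5 with multiplicity 4.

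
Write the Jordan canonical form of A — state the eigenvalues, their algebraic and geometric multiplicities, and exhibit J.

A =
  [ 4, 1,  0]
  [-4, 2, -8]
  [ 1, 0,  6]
J_3(4)

The characteristic polynomial is
  det(x·I − A) = x^3 - 12*x^2 + 48*x - 64 = (x - 4)^3

Eigenvalues and multiplicities (the geometric multiplicity of λ is n − rank(A − λI), which equals the number of Jordan blocks for λ):
  λ = 4: algebraic multiplicity = 3, geometric multiplicity = 1

Determining the block sizes for each eigenvalue:
  λ = 4: one block (gm = 1), so the single block has size am = 3 → block sizes [3]

Assembling the blocks gives a Jordan form
J =
  [4, 1, 0]
  [0, 4, 1]
  [0, 0, 4]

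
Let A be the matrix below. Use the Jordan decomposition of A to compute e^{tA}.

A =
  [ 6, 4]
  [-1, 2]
e^{tA} =
  [2*t*exp(4*t) + exp(4*t), 4*t*exp(4*t)]
  [-t*exp(4*t), -2*t*exp(4*t) + exp(4*t)]

Strategy: write A = P · J · P⁻¹ where J is a Jordan canonical form, so e^{tA} = P · e^{tJ} · P⁻¹, and e^{tJ} can be computed block-by-block.

A has Jordan form
J =
  [4, 1]
  [0, 4]
(up to reordering of blocks).

Per-block formulas:
  For a 2×2 Jordan block J_2(4): exp(t · J_2(4)) = e^(4t)·(I + t·N), where N is the 2×2 nilpotent shift.

After assembling e^{tJ} and conjugating by P, we get:

e^{tA} =
  [2*t*exp(4*t) + exp(4*t), 4*t*exp(4*t)]
  [-t*exp(4*t), -2*t*exp(4*t) + exp(4*t)]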